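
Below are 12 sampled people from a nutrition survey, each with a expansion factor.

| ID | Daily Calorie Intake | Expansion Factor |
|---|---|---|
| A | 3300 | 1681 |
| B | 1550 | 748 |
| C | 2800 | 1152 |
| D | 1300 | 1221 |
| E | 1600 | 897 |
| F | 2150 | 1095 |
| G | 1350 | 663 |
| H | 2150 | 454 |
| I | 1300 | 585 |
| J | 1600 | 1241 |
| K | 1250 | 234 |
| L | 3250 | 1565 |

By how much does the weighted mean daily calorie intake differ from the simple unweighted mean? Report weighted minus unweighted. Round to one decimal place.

226.9

Unweighted sum = 3300 + 1550 + 2800 + 1300 + 1600 + 2150 + 1350 + 2150 + 1300 + 1600 + 1250 + 3250 = 23600
Unweighted mean = 23600 / 12 = 1966.6667
Weighted sum = 25305050
Sum of weights = 1681 + 748 + 1152 + 1221 + 897 + 1095 + 663 + 454 + 585 + 1241 + 234 + 1565 = 11536
Weighted mean = 25305050 / 11536 = 2193.5723
Difference (weighted minus unweighted) = 226.90563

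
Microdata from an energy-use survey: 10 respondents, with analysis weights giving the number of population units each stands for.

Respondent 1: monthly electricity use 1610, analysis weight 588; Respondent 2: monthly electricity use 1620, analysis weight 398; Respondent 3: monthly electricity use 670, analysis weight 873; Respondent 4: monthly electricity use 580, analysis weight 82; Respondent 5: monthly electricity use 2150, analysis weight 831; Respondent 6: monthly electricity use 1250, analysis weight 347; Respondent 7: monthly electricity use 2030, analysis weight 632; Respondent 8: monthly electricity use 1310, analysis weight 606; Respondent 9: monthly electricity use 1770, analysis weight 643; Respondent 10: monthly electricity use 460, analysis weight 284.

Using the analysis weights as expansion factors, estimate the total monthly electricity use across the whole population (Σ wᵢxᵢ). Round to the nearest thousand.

Weighted total = 1610×588 + 1620×398 + 670×873 + 580×82 + 2150×831 + 1250×347 + 2030×632 + 1310×606 + 1770×643 + 460×284
  = 946680 + 644760 + 584910 + 47560 + 1786650 + 433750 + 1282960 + 793860 + 1138110 + 130640 = 7789880

7790000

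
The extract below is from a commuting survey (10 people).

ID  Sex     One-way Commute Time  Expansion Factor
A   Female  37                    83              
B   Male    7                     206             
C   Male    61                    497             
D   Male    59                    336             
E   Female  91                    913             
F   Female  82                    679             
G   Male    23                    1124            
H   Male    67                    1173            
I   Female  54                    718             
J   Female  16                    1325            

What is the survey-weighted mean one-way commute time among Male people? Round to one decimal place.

46.8

Male rows: B, C, D, G, H
Weighted sum = 7×206 + 61×497 + 59×336 + 23×1124 + 67×1173
  = 1442 + 30317 + 19824 + 25852 + 78591 = 156026
Sum of weights = 206 + 497 + 336 + 1124 + 1173 = 3336
Weighted mean = 156026 / 3336 = 46.770384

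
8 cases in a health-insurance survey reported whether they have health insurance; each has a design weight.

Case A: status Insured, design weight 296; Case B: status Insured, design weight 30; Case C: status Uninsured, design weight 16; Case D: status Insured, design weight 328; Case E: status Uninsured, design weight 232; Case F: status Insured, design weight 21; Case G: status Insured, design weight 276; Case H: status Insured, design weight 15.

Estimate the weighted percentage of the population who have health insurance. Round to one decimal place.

Sum of weights for 'Insured' = 296 + 30 + 328 + 21 + 276 + 15 = 966
Total weight = 296 + 30 + 16 + 328 + 232 + 21 + 276 + 15 = 1214
Weighted proportion = 966 / 1214 = 0.79571664 → 79.571664%

79.6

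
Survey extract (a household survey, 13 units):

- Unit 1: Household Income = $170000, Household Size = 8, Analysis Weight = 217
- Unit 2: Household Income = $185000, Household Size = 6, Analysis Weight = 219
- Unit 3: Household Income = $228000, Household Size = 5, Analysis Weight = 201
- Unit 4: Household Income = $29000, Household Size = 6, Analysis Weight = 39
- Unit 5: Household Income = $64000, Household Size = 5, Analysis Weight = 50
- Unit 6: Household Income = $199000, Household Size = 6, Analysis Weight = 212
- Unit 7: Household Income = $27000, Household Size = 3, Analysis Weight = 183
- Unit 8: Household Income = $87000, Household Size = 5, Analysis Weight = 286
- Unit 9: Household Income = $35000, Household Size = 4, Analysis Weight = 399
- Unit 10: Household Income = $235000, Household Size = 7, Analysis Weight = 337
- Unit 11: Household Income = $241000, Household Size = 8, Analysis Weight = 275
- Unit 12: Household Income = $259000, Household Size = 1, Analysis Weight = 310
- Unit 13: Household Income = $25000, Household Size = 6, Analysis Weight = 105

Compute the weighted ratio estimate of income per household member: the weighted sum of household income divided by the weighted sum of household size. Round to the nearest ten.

29690

Σ wᵢ·y = 441925000
Σ wᵢ·x = 14885
Ratio = 441925000 / 14885 = 29689.285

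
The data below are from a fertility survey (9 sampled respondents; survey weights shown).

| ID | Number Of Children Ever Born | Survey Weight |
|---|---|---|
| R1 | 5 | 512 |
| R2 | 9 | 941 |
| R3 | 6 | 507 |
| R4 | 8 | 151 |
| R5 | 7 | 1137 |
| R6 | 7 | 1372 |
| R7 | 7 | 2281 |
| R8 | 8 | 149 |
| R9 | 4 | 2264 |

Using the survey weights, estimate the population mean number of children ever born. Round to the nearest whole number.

Weighted sum = 5×512 + 9×941 + 6×507 + 8×151 + 7×1137 + 7×1372 + 7×2281 + 8×149 + 4×2264
  = 59057
Sum of weights = 512 + 941 + 507 + 151 + 1137 + 1372 + 2281 + 149 + 2264 = 9314
Weighted mean = 59057 / 9314 = 6.34067

6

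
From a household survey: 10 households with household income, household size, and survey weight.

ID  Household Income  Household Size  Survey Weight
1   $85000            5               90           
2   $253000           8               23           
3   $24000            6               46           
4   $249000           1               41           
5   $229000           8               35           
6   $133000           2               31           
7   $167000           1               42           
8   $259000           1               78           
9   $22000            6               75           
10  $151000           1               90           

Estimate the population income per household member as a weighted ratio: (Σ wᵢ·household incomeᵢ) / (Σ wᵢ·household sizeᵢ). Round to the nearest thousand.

41000

Σ wᵢ·y = 85000×90 + 253000×23 + 24000×46 + 249000×41 + 229000×35 + 133000×31 + 167000×42 + 259000×78 + 22000×75 + 151000×90
  = 7650000 + 5819000 + 1104000 + 10209000 + 8015000 + 4123000 + 7014000 + 20202000 + 1650000 + 13590000 = 79376000
Σ wᵢ·x = 1953
Ratio = 79376000 / 1953 = 40643.113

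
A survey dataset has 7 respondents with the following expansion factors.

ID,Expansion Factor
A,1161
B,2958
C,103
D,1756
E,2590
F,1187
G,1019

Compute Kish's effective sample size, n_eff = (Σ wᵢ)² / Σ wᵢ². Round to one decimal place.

5.2

Σ wᵢ = 1161 + 2958 + 103 + 1756 + 2590 + 1187 + 1019 = 10774
Σ wᵢ² = 1347921 + 8749764 + 10609 + 3083536 + 6708100 + 1408969 + 1038361 = 22347260
n_eff = 10774² / 22347260 = 116079076 / 22347260 = 5.1943315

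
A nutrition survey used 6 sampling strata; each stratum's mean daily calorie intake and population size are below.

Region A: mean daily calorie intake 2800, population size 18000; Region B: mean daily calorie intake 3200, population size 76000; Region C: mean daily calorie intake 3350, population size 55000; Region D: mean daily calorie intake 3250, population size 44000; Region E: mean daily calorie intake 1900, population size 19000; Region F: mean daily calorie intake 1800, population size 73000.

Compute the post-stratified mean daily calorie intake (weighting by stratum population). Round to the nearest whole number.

Σ Nₕ·x̄ₕ = 2800×18000 + 3200×76000 + 3350×55000 + 3250×44000 + 1900×19000 + 1800×73000
  = 788350000
Σ Nₕ = 18000 + 76000 + 55000 + 44000 + 19000 + 73000 = 285000
Overall mean = 788350000 / 285000 = 2766.1404

2766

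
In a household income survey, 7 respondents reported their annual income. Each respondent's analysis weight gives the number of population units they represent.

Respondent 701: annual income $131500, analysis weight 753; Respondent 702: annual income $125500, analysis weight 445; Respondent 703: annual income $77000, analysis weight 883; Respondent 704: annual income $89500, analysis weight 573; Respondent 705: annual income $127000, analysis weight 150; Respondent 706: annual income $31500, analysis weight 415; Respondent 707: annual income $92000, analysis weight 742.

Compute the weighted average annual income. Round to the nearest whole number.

94554

Weighted sum = 374528000
Sum of weights = 753 + 445 + 883 + 573 + 150 + 415 + 742 = 3961
Weighted mean = 374528000 / 3961 = 94553.901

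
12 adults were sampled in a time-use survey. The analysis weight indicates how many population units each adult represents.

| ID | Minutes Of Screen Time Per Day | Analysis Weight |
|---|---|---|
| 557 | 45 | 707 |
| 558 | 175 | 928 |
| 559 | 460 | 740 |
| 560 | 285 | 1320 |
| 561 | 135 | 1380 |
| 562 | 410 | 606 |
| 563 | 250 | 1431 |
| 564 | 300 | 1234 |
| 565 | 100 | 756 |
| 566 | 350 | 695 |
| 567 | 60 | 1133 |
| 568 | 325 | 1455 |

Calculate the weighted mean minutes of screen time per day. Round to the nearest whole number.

237

Weighted sum = 45×707 + 175×928 + 460×740 + 285×1320 + 135×1380 + 410×606 + 250×1431 + 300×1234 + 100×756 + 350×695 + 60×1133 + 325×1455
  = 31815 + 162400 + 340400 + 376200 + 186300 + 248460 + 357750 + 370200 + 75600 + 243250 + 67980 + 472875 = 2933230
Sum of weights = 707 + 928 + 740 + 1320 + 1380 + 606 + 1431 + 1234 + 756 + 695 + 1133 + 1455 = 12385
Weighted mean = 2933230 / 12385 = 236.8373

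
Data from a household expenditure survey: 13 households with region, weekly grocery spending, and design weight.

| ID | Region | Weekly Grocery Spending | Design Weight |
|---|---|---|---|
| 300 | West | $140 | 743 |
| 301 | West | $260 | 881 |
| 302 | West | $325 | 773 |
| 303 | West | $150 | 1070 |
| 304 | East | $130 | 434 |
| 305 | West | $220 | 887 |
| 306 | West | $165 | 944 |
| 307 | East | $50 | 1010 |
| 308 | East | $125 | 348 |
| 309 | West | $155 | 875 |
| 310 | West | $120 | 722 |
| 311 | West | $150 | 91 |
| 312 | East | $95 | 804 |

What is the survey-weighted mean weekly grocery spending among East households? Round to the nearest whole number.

87

East rows: 304, 307, 308, 312
Weighted sum = 226800
Sum of weights = 2596
Weighted mean = 226800 / 2596 = 87.365177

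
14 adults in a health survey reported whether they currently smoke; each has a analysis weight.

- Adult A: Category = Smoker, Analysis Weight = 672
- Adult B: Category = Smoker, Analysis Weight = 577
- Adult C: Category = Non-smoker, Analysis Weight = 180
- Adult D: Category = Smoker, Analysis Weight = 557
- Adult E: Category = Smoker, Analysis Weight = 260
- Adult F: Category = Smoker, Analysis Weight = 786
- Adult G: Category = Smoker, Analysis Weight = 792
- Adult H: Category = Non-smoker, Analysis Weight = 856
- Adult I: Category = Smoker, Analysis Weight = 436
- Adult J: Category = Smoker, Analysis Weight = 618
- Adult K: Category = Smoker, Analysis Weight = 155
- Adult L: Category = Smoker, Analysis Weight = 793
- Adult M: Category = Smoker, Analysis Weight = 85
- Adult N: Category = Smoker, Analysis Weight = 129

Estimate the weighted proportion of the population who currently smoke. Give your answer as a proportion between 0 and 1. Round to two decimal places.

Sum of weights for 'Smoker' = 672 + 577 + 557 + 260 + 786 + 792 + 436 + 618 + 155 + 793 + 85 + 129 = 5860
Total weight = 6896
Weighted proportion = 5860 / 6896 = 0.84976798

0.85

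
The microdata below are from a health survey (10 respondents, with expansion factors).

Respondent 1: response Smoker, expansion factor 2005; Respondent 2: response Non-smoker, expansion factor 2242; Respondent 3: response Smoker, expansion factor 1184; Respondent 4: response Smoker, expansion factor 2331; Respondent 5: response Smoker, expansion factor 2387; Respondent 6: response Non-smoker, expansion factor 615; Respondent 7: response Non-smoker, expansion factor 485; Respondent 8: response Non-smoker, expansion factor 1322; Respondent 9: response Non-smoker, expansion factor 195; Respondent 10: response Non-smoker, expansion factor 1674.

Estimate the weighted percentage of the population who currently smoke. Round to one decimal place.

Sum of weights for 'Smoker' = 2005 + 1184 + 2331 + 2387 = 7907
Total weight = 2005 + 2242 + 1184 + 2331 + 2387 + 615 + 485 + 1322 + 195 + 1674 = 14440
Weighted proportion = 7907 / 14440 = 0.54757618 → 54.757618%

54.8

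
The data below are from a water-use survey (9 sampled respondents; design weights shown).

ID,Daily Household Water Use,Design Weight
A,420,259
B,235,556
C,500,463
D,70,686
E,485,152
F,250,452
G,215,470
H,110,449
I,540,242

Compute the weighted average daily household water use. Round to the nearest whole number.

265

Weighted sum = 420×259 + 235×556 + 500×463 + 70×686 + 485×152 + 250×452 + 215×470 + 110×449 + 540×242
  = 108780 + 130660 + 231500 + 48020 + 73720 + 113000 + 101050 + 49390 + 130680 = 986800
Sum of weights = 259 + 556 + 463 + 686 + 152 + 452 + 470 + 449 + 242 = 3729
Weighted mean = 986800 / 3729 = 264.62859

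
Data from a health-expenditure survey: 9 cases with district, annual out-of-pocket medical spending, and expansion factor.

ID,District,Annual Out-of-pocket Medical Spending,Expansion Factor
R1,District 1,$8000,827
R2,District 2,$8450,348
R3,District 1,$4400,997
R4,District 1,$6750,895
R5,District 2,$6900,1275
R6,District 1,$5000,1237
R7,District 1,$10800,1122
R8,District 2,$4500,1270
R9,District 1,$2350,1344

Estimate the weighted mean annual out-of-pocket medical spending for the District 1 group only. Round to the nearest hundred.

District 1 rows: R1, R3, R4, R6, R7, R9
Weighted sum = 8000×827 + 4400×997 + 6750×895 + 5000×1237 + 10800×1122 + 2350×1344
  = 6616000 + 4386800 + 6041250 + 6185000 + 12117600 + 3158400 = 38505050
Sum of weights = 827 + 997 + 895 + 1237 + 1122 + 1344 = 6422
Weighted mean = 38505050 / 6422 = 5995.8035

6000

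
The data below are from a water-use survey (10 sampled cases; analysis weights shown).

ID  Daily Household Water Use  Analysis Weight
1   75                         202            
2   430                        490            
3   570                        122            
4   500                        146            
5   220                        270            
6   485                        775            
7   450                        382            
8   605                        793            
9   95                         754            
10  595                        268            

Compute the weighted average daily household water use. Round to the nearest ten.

400

Weighted sum = 75×202 + 430×490 + 570×122 + 500×146 + 220×270 + 485×775 + 450×382 + 605×793 + 95×754 + 595×268
  = 15150 + 210700 + 69540 + 73000 + 59400 + 375875 + 171900 + 479765 + 71630 + 159460 = 1686420
Sum of weights = 202 + 490 + 122 + 146 + 270 + 775 + 382 + 793 + 754 + 268 = 4202
Weighted mean = 1686420 / 4202 = 401.33746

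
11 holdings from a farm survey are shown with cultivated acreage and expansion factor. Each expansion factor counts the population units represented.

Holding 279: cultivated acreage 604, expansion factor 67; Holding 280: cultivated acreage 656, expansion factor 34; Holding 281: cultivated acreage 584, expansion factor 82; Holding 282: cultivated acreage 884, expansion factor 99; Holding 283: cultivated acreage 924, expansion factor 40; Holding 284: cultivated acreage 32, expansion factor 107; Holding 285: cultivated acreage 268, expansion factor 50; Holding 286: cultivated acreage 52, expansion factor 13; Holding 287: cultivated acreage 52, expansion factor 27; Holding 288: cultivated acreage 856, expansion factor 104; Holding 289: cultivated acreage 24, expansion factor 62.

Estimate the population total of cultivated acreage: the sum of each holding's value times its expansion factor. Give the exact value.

344552

Weighted total = 604×67 + 656×34 + 584×82 + 884×99 + 924×40 + 32×107 + 268×50 + 52×13 + 52×27 + 856×104 + 24×62
  = 40468 + 22304 + 47888 + 87516 + 36960 + 3424 + 13400 + 676 + 1404 + 89024 + 1488 = 344552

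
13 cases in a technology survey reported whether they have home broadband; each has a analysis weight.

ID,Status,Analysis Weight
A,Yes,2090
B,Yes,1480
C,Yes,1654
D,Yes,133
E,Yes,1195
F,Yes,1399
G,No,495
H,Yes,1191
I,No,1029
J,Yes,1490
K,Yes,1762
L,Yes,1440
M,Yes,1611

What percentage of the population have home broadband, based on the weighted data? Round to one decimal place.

91.0

Sum of weights for 'Yes' = 2090 + 1480 + 1654 + 133 + 1195 + 1399 + 1191 + 1490 + 1762 + 1440 + 1611 = 15445
Total weight = 16969
Weighted proportion = 15445 / 16969 = 0.91018917 → 91.018917%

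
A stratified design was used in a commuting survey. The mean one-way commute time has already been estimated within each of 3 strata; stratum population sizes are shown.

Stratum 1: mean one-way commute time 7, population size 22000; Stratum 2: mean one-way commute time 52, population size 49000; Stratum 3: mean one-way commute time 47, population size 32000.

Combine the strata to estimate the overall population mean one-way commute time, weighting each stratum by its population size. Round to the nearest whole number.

41

Σ Nₕ·x̄ₕ = 7×22000 + 52×49000 + 47×32000
  = 154000 + 2548000 + 1504000 = 4206000
Σ Nₕ = 103000
Overall mean = 4206000 / 103000 = 40.834951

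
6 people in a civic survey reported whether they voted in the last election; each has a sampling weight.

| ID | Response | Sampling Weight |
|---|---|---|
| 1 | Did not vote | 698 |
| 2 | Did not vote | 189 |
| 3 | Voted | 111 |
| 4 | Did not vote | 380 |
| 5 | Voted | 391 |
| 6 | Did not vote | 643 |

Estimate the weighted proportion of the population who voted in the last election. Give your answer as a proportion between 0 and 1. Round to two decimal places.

Sum of weights for 'Voted' = 111 + 391 = 502
Total weight = 698 + 189 + 111 + 380 + 391 + 643 = 2412
Weighted proportion = 502 / 2412 = 0.20812604

0.21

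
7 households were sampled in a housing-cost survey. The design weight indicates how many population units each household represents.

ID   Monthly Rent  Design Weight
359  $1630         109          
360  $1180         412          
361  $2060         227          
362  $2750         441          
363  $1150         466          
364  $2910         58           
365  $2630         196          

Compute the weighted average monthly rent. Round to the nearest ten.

Weighted sum = 1630×109 + 1180×412 + 2060×227 + 2750×441 + 1150×466 + 2910×58 + 2630×196
  = 3564360
Sum of weights = 109 + 412 + 227 + 441 + 466 + 58 + 196 = 1909
Weighted mean = 3564360 / 1909 = 1867.1346

1870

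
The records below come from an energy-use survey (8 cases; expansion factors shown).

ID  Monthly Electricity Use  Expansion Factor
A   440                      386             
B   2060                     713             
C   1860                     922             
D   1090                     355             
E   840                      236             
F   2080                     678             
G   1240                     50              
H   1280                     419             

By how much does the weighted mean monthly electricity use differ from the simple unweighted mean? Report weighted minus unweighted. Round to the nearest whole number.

Unweighted sum = 440 + 2060 + 1860 + 1090 + 840 + 2080 + 1240 + 1280 = 10890
Unweighted mean = 10890 / 8 = 1361.25
Weighted sum = 440×386 + 2060×713 + 1860×922 + 1090×355 + 840×236 + 2080×678 + 1240×50 + 1280×419
  = 169840 + 1468780 + 1714920 + 386950 + 198240 + 1410240 + 62000 + 536320 = 5947290
Sum of weights = 386 + 713 + 922 + 355 + 236 + 678 + 50 + 419 = 3759
Weighted mean = 5947290 / 3759 = 1582.1468
Difference (weighted minus unweighted) = 220.89685

221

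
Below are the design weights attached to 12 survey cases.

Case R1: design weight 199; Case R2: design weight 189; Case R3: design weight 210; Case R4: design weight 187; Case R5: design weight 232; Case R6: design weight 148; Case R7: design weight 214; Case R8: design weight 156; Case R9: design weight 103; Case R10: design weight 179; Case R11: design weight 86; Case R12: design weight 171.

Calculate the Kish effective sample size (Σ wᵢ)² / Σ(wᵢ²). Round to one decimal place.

11.3

Σ wᵢ = 2074
Σ wᵢ² = 379538
n_eff = 2074² / 379538 = 4301476 / 379538 = 11.333453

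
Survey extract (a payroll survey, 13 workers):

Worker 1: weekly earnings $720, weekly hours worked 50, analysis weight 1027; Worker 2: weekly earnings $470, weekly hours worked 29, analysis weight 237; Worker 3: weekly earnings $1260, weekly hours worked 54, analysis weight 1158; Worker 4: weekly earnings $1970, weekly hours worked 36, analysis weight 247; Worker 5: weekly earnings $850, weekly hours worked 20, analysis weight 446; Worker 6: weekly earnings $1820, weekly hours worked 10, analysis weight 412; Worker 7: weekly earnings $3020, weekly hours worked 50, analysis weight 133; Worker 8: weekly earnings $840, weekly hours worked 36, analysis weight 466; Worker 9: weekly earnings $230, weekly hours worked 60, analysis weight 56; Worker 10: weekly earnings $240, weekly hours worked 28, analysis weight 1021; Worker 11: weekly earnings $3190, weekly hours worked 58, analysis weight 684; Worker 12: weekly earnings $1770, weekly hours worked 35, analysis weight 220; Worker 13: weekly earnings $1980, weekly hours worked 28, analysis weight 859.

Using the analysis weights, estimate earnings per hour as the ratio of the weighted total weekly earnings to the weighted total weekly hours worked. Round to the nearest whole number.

Σ wᵢ·y = 9248640
Σ wᵢ·x = 269485
Ratio = 9248640 / 269485 = 34.319684

34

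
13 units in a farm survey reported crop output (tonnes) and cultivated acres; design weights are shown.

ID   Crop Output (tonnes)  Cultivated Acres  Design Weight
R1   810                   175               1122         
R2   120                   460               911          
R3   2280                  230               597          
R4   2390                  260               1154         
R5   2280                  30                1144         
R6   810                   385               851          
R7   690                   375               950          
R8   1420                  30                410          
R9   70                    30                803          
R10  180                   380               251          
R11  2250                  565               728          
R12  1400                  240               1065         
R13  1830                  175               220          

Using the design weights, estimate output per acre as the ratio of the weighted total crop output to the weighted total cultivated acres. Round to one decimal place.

5.1

Σ wᵢ·y = 13305680
Σ wᵢ·x = 2608155
Ratio = 13305680 / 2608155 = 5.101568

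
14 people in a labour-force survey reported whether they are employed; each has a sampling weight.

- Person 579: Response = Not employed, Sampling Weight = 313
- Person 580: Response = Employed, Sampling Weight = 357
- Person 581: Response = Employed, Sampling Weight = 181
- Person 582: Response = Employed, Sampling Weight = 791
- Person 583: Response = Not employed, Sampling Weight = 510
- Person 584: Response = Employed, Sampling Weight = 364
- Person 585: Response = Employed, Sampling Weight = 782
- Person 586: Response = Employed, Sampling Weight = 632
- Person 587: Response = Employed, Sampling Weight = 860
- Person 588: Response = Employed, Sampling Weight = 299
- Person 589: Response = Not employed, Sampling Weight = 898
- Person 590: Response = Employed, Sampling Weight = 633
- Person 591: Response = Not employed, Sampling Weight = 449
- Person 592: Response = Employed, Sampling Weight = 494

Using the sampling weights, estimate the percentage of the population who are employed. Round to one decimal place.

Sum of weights for 'Employed' = 357 + 181 + 791 + 364 + 782 + 632 + 860 + 299 + 633 + 494 = 5393
Total weight = 7563
Weighted proportion = 5393 / 7563 = 0.71307682 → 71.307682%

71.3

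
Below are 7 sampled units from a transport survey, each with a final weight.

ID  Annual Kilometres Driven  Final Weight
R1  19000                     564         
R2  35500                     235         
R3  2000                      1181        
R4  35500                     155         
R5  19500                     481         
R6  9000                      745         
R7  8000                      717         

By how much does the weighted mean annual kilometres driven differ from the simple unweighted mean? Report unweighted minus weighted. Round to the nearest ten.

Unweighted sum = 19000 + 35500 + 2000 + 35500 + 19500 + 9000 + 8000 = 128500
Unweighted mean = 128500 / 7 = 18357.143
Weighted sum = 48743500
Sum of weights = 564 + 235 + 1181 + 155 + 481 + 745 + 717 = 4078
Weighted mean = 48743500 / 4078 = 11952.795
Difference (unweighted minus weighted) = 6404.3474

6400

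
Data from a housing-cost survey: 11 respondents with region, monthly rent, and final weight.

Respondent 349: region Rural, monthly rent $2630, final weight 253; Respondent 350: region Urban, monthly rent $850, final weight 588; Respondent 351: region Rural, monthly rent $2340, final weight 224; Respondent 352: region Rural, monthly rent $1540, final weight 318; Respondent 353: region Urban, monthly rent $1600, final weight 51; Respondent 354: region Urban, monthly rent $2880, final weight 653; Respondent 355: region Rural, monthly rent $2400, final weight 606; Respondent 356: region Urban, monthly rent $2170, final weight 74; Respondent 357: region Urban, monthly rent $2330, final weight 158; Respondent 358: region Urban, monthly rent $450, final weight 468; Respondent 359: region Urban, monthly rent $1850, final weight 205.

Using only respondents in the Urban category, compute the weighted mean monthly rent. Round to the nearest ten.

1630

Urban rows: 350, 353, 354, 356, 357, 358, 359
Weighted sum = 850×588 + 1600×51 + 2880×653 + 2170×74 + 2330×158 + 450×468 + 1850×205
  = 499800 + 81600 + 1880640 + 160580 + 368140 + 210600 + 379250 = 3580610
Sum of weights = 588 + 51 + 653 + 74 + 158 + 468 + 205 = 2197
Weighted mean = 3580610 / 2197 = 1629.7724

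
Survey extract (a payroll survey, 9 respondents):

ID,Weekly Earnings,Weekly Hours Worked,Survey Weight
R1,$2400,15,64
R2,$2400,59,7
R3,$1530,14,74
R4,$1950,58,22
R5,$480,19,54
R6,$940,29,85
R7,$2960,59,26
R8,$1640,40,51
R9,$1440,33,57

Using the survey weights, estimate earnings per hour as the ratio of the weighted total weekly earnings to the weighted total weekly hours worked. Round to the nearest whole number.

Σ wᵢ·y = 2400×64 + 2400×7 + 1530×74 + 1950×22 + 480×54 + 940×85 + 2960×26 + 1640×51 + 1440×57
  = 153600 + 16800 + 113220 + 42900 + 25920 + 79900 + 76960 + 83640 + 82080 = 675020
Σ wᵢ·x = 15×64 + 59×7 + 14×74 + 58×22 + 19×54 + 29×85 + 59×26 + 40×51 + 33×57
  = 12631
Ratio = 675020 / 12631 = 53.441533

53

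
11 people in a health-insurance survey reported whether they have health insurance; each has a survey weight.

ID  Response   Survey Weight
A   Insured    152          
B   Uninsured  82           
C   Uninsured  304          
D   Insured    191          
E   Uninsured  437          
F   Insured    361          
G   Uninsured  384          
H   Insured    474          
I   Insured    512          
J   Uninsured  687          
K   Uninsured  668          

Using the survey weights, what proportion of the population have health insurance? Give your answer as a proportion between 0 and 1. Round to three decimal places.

Sum of weights for 'Insured' = 152 + 191 + 361 + 474 + 512 = 1690
Total weight = 152 + 82 + 304 + 191 + 437 + 361 + 384 + 474 + 512 + 687 + 668 = 4252
Weighted proportion = 1690 / 4252 = 0.39746002

0.397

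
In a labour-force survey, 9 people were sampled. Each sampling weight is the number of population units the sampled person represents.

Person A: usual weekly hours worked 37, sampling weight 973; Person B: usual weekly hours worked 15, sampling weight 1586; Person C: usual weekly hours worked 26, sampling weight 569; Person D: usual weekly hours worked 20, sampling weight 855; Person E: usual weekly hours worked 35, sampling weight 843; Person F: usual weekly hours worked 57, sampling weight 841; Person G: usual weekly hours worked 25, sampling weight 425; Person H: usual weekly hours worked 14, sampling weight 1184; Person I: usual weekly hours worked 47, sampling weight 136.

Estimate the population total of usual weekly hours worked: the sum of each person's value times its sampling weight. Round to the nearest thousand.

Weighted total = 202720

203000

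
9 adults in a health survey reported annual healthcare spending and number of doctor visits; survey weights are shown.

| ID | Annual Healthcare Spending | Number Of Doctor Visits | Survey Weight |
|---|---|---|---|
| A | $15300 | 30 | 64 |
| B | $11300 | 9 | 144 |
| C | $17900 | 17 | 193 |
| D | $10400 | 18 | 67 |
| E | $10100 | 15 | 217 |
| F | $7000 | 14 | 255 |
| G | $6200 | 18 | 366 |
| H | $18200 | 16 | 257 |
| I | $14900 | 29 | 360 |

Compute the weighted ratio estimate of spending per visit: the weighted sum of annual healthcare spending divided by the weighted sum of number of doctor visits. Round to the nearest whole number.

Σ wᵢ·y = 15300×64 + 11300×144 + 17900×193 + 10400×67 + 10100×217 + 7000×255 + 6200×366 + 18200×257 + 14900×360
  = 979200 + 1627200 + 3454700 + 696800 + 2191700 + 1785000 + 2269200 + 4677400 + 5364000 = 23045200
Σ wᵢ·x = 30×64 + 9×144 + 17×193 + 18×67 + 15×217 + 14×255 + 18×366 + 16×257 + 29×360
  = 1920 + 1296 + 3281 + 1206 + 3255 + 3570 + 6588 + 4112 + 10440 = 35668
Ratio = 23045200 / 35668 = 646.10295

646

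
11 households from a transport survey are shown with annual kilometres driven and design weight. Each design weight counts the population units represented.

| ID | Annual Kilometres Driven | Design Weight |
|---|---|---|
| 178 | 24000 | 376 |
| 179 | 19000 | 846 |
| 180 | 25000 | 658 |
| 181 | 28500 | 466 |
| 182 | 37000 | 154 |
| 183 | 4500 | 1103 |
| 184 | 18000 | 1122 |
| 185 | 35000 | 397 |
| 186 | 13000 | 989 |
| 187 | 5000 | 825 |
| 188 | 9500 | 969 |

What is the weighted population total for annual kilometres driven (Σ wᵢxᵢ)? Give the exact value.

Weighted total = 24000×376 + 19000×846 + 25000×658 + 28500×466 + 37000×154 + 4500×1103 + 18000×1122 + 35000×397 + 13000×989 + 5000×825 + 9500×969
  = 125769000

125769000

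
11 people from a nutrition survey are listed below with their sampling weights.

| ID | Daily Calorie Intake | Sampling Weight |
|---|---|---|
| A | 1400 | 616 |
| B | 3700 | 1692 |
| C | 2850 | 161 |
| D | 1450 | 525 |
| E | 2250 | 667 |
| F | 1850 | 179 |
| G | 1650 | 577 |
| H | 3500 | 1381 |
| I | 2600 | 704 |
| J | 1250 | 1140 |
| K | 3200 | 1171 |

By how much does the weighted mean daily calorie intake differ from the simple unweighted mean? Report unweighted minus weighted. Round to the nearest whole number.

-269

Unweighted sum = 1400 + 3700 + 2850 + 1450 + 2250 + 1850 + 1650 + 3500 + 2600 + 1250 + 3200 = 25700
Unweighted mean = 25700 / 11 = 2336.3636
Weighted sum = 1400×616 + 3700×1692 + 2850×161 + 1450×525 + 2250×667 + 1850×179 + 1650×577 + 3500×1381 + 2600×704 + 1250×1140 + 3200×1171
  = 862400 + 6260400 + 458850 + 761250 + 1500750 + 331150 + 952050 + 4833500 + 1830400 + 1425000 + 3747200 = 22962950
Sum of weights = 616 + 1692 + 161 + 525 + 667 + 179 + 577 + 1381 + 704 + 1140 + 1171 = 8813
Weighted mean = 22962950 / 8813 = 2605.577
Difference (unweighted minus weighted) = -269.21335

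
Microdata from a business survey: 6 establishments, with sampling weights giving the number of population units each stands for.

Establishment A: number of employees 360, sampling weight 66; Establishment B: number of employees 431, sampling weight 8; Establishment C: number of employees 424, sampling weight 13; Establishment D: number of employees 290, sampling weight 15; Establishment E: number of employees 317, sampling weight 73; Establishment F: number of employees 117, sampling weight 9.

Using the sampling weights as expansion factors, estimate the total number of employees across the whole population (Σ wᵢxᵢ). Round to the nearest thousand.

61000

Weighted total = 360×66 + 431×8 + 424×13 + 290×15 + 317×73 + 117×9
  = 61264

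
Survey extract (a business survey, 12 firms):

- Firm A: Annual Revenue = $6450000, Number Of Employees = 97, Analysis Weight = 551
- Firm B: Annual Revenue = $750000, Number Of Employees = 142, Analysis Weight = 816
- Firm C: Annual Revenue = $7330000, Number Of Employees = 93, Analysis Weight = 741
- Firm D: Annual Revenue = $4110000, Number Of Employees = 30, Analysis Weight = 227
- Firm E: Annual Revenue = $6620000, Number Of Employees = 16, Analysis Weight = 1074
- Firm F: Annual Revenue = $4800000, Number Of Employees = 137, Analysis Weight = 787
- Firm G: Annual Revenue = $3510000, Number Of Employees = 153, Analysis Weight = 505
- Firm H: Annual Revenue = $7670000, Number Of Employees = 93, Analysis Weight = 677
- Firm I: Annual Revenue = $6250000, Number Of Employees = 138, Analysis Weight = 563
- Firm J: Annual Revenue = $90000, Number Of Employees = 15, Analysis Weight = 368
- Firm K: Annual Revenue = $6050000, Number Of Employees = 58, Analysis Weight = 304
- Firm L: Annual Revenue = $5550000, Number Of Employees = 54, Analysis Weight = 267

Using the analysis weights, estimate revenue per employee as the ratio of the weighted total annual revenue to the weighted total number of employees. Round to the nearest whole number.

56361

Σ wᵢ·y = 6450000×551 + 750000×816 + 7330000×741 + 4110000×227 + 6620000×1074 + 4800000×787 + 3510000×505 + 7670000×677 + 6250000×563 + 90000×368 + 6050000×304 + 5550000×267
  = 35255990000
Σ wᵢ·x = 97×551 + 142×816 + 93×741 + 30×227 + 16×1074 + 137×787 + 153×505 + 93×677 + 138×563 + 15×368 + 58×304 + 54×267
  = 53447 + 115872 + 68913 + 6810 + 17184 + 107819 + 77265 + 62961 + 77694 + 5520 + 17632 + 14418 = 625535
Ratio = 35255990000 / 625535 = 56361.339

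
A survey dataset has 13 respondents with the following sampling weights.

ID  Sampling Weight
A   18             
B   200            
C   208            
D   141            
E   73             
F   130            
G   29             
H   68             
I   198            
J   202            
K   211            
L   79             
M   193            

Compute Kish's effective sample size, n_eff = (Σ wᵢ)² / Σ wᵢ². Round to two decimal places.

Σ wᵢ = 1750
Σ wᵢ² = 299182
n_eff = 1750² / 299182 = 3062500 / 299182 = 10.236244

10.24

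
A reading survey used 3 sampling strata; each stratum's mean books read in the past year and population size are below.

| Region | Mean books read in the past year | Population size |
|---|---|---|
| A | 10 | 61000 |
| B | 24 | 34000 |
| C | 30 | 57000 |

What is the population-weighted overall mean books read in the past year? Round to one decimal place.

20.6

Σ Nₕ·x̄ₕ = 10×61000 + 24×34000 + 30×57000
  = 610000 + 816000 + 1710000 = 3136000
Σ Nₕ = 61000 + 34000 + 57000 = 152000
Overall mean = 3136000 / 152000 = 20.631579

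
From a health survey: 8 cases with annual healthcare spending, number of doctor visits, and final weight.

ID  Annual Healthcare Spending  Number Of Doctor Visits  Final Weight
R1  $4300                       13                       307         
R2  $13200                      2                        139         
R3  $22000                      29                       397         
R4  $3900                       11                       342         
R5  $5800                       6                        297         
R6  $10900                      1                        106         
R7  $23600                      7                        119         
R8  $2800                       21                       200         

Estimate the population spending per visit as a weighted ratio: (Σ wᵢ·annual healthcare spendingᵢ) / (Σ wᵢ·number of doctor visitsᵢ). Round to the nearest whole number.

Σ wᵢ·y = 4300×307 + 13200×139 + 22000×397 + 3900×342 + 5800×297 + 10900×106 + 23600×119 + 2800×200
  = 1320100 + 1834800 + 8734000 + 1333800 + 1722600 + 1155400 + 2808400 + 560000 = 19469100
Σ wᵢ·x = 13×307 + 2×139 + 29×397 + 11×342 + 6×297 + 1×106 + 7×119 + 21×200
  = 3991 + 278 + 11513 + 3762 + 1782 + 106 + 833 + 4200 = 26465
Ratio = 19469100 / 26465 = 735.65464

736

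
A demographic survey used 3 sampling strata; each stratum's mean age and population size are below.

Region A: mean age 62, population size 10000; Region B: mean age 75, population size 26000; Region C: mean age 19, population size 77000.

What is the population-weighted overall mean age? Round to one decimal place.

35.7

Σ Nₕ·x̄ₕ = 62×10000 + 75×26000 + 19×77000
  = 4033000
Σ Nₕ = 10000 + 26000 + 77000 = 113000
Overall mean = 4033000 / 113000 = 35.690265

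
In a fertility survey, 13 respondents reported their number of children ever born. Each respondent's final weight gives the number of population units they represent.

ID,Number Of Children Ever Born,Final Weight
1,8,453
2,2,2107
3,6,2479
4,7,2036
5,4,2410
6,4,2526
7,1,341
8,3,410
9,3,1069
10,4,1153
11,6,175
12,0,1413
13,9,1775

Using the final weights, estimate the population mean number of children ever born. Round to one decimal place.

4.5

Weighted sum = 83123
Sum of weights = 18347
Weighted mean = 83123 / 18347 = 4.5306045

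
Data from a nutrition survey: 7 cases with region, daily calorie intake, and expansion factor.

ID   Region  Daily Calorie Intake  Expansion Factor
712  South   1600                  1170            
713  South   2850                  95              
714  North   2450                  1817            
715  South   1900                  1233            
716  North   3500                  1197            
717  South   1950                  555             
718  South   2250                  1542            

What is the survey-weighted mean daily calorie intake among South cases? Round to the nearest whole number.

South rows: 712, 713, 715, 717, 718
Weighted sum = 9037200
Sum of weights = 1170 + 95 + 1233 + 555 + 1542 = 4595
Weighted mean = 9037200 / 4595 = 1966.7465

1967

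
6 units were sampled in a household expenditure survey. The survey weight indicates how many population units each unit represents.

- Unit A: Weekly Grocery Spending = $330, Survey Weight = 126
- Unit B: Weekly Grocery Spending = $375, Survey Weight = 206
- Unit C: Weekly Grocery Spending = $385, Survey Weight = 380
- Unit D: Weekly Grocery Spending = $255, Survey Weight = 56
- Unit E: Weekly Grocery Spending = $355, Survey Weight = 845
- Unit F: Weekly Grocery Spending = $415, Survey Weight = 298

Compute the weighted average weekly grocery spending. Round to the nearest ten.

Weighted sum = 703055
Sum of weights = 126 + 206 + 380 + 56 + 845 + 298 = 1911
Weighted mean = 703055 / 1911 = 367.89901

370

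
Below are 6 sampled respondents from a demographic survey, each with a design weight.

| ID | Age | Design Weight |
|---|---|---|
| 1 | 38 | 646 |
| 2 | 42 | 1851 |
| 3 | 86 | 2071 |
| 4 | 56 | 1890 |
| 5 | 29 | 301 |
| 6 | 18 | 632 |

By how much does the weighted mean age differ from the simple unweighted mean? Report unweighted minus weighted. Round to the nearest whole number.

Unweighted sum = 38 + 42 + 86 + 56 + 29 + 18 = 269
Unweighted mean = 269 / 6 = 44.833333
Weighted sum = 38×646 + 42×1851 + 86×2071 + 56×1890 + 29×301 + 18×632
  = 24548 + 77742 + 178106 + 105840 + 8729 + 11376 = 406341
Sum of weights = 646 + 1851 + 2071 + 1890 + 301 + 632 = 7391
Weighted mean = 406341 / 7391 = 54.977811
Difference (unweighted minus weighted) = -10.144478

-10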